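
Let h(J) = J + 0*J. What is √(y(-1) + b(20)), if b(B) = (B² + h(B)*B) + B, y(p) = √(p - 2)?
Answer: √(820 + I*√3) ≈ 28.636 + 0.0302*I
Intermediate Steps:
h(J) = J (h(J) = J + 0 = J)
y(p) = √(-2 + p)
b(B) = B + 2*B² (b(B) = (B² + B*B) + B = (B² + B²) + B = 2*B² + B = B + 2*B²)
√(y(-1) + b(20)) = √(√(-2 - 1) + 20*(1 + 2*20)) = √(√(-3) + 20*(1 + 40)) = √(I*√3 + 20*41) = √(I*√3 + 820) = √(820 + I*√3)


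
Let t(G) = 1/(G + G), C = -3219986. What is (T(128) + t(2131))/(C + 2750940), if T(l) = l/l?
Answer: -147/68933588 ≈ -2.1325e-6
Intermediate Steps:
T(l) = 1
t(G) = 1/(2*G)
(T(128) + t(2131))/(C + 2750940) = (1 + (½)/2131)/(-3219986 + 2750940) = (1 + (½)*(1/2131))/(-469046) = (1 + 1/4262)*(-1/469046) = (4263/4262)*(-1/469046) = -147/68933588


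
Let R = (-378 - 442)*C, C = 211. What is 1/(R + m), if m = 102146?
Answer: -1/70874 ≈ -1.4110e-5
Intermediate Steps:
R = -173020 (R = (-378 - 442)*211 = -820*211 = -173020)
1/(R + m) = 1/(-173020 + 102146) = 1/(-70874) = -1/70874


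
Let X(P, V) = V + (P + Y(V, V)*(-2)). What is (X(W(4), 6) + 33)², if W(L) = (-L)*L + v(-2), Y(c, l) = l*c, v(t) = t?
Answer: 2601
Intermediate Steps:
Y(c, l) = c*l
W(L) = -2 - L² (W(L) = (-L)*L - 2 = -L² - 2 = -2 - L²)
X(P, V) = P + V - 2*V² (X(P, V) = V + (P + (V*V)*(-2)) = V + (P + V²*(-2)) = V + (P - 2*V²) = P + V - 2*V²)
(X(W(4), 6) + 33)² = (((-2 - 1*4²) + 6 - 2*6²) + 33)² = (((-2 - 1*16) + 6 - 2*36) + 33)² = (((-2 - 16) + 6 - 72) + 33)² = ((-18 + 6 - 72) + 33)² = (-84 + 33)² = (-51)² = 2601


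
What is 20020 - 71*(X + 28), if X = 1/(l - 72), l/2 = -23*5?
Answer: 5445735/302 ≈ 18032.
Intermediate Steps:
l = -230 (l = 2*(-23*5) = 2*(-115) = -230)
X = -1/302 (X = 1/(-230 - 72) = 1/(-302) = -1/302 ≈ -0.0033113)
20020 - 71*(X + 28) = 20020 - 71*(-1/302 + 28) = 20020 - 71*8455/302 = 20020 - 600305/302 = 5445735/302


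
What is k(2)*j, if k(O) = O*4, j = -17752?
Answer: -142016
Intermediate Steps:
k(O) = 4*O
k(2)*j = (4*2)*(-17752) = 8*(-17752) = -142016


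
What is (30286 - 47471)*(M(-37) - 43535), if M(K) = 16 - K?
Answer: 747238170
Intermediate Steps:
(30286 - 47471)*(M(-37) - 43535) = (30286 - 47471)*((16 - 1*(-37)) - 43535) = -17185*((16 + 37) - 43535) = -17185*(53 - 43535) = -17185*(-43482) = 747238170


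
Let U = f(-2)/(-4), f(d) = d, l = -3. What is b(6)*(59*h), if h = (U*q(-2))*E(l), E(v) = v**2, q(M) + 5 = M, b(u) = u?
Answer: -11151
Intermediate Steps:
q(M) = -5 + M
U = 1/2 (U = -2/(-4) = -2*(-1/4) = 1/2 ≈ 0.50000)
h = -63/2 (h = ((-5 - 2)/2)*(-3)**2 = ((1/2)*(-7))*9 = -7/2*9 = -63/2 ≈ -31.500)
b(6)*(59*h) = 6*(59*(-63/2)) = 6*(-3717/2) = -11151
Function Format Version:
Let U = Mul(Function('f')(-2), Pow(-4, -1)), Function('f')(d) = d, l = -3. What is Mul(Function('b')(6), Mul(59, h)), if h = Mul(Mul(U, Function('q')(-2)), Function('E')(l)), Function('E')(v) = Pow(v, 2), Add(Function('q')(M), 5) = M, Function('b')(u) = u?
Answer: -11151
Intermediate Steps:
Function('q')(M) = Add(-5, M)
U = Rational(1, 2) (U = Mul(-2, Pow(-4, -1)) = Mul(-2, Rational(-1, 4)) = Rational(1, 2) ≈ 0.50000)
h = Rational(-63, 2) (h = Mul(Mul(Rational(1, 2), Add(-5, -2)), Pow(-3, 2)) = Mul(Mul(Rational(1, 2), -7), 9) = Mul(Rational(-7, 2), 9) = Rational(-63, 2) ≈ -31.500)
Mul(Function('b')(6), Mul(59, h)) = Mul(6, Mul(59, Rational(-63, 2))) = Mul(6, Rational(-3717, 2)) = -11151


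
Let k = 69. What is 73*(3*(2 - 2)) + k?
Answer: 69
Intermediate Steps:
73*(3*(2 - 2)) + k = 73*(3*(2 - 2)) + 69 = 73*(3*0) + 69 = 73*0 + 69 = 0 + 69 = 69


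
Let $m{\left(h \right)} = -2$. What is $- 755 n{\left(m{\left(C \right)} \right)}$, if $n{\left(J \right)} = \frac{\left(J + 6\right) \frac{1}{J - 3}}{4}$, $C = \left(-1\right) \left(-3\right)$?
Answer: $151$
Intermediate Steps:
$C = 3$
$n{\left(J \right)} = \frac{6 + J}{4 \left(-3 + J\right)}$ ($n{\left(J \right)} = \frac{6 + J}{-3 + J} \frac{1}{4} = \frac{6 + J}{4 \left(-3 + J\right)}$)
$- 755 n{\left(m{\left(C \right)} \right)} = - 755 \frac{6 - 2}{4 \left(-3 - 2\right)} = - 755 \cdot \frac{1}{4} \frac{1}{-5} \cdot 4 = - 755 \cdot \frac{1}{4} \left(- \frac{1}{5}\right) 4 = \left(-755\right) \left(- \frac{1}{5}\right) = 151$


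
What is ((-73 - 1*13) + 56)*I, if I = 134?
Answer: -4020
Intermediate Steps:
((-73 - 1*13) + 56)*I = ((-73 - 1*13) + 56)*134 = ((-73 - 13) + 56)*134 = (-86 + 56)*134 = -30*134 = -4020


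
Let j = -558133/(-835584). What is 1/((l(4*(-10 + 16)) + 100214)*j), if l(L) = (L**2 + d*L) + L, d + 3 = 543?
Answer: 417792/31750511971 ≈ 1.3159e-5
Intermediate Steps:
d = 540 (d = -3 + 543 = 540)
l(L) = L**2 + 541*L (l(L) = (L**2 + 540*L) + L = L**2 + 541*L)
j = 558133/835584 (j = -558133*(-1/835584) = 558133/835584 ≈ 0.66796)
1/((l(4*(-10 + 16)) + 100214)*j) = 1/(((4*(-10 + 16))*(541 + 4*(-10 + 16)) + 100214)*(558133/835584)) = (835584/558133)/((4*6)*(541 + 4*6) + 100214) = (835584/558133)/(24*(541 + 24) + 100214) = (835584/558133)/(24*565 + 100214) = (835584/558133)/(13560 + 100214) = (835584/558133)/113774 = (1/113774)*(835584/558133) = 417792/31750511971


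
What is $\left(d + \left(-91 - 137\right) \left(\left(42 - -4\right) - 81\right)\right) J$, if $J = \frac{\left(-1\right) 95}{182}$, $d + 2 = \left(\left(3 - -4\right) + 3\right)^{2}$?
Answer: $- \frac{54815}{13} \approx -4216.5$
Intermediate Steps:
$d = 98$ ($d = -2 + \left(\left(3 - -4\right) + 3\right)^{2} = -2 + \left(\left(3 + 4\right) + 3\right)^{2} = -2 + \left(7 + 3\right)^{2} = -2 + 10^{2} = -2 + 100 = 98$)
$J = - \frac{95}{182}$ ($J = \left(-95\right) \frac{1}{182} = - \frac{95}{182} \approx -0.52198$)
$\left(d + \left(-91 - 137\right) \left(\left(42 - -4\right) - 81\right)\right) J = \left(98 + \left(-91 - 137\right) \left(\left(42 - -4\right) - 81\right)\right) \left(- \frac{95}{182}\right) = \left(98 - 228 \left(\left(42 + 4\right) - 81\right)\right) \left(- \frac{95}{182}\right) = \left(98 - 228 \left(46 - 81\right)\right) \left(- \frac{95}{182}\right) = \left(98 - -7980\right) \left(- \frac{95}{182}\right) = \left(98 + 7980\right) \left(- \frac{95}{182}\right) = 8078 \left(- \frac{95}{182}\right) = - \frac{54815}{13}$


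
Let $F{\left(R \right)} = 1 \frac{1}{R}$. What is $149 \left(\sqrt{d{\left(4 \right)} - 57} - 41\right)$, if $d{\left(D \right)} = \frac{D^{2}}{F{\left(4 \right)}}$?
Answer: $-6109 + 149 \sqrt{7} \approx -5714.8$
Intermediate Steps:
$F{\left(R \right)} = \frac{1}{R}$
$d{\left(D \right)} = 4 D^{2}$ ($d{\left(D \right)} = \frac{D^{2}}{\frac{1}{4}} = D^{2} \frac{1}{\frac{1}{4}} = D^{2} \cdot 4 = 4 D^{2}$)
$149 \left(\sqrt{d{\left(4 \right)} - 57} - 41\right) = 149 \left(\sqrt{4 \cdot 4^{2} - 57} - 41\right) = 149 \left(\sqrt{4 \cdot 16 - 57} - 41\right) = 149 \left(\sqrt{64 - 57} - 41\right) = 149 \left(\sqrt{7} - 41\right) = 149 \left(-41 + \sqrt{7}\right) = -6109 + 149 \sqrt{7}$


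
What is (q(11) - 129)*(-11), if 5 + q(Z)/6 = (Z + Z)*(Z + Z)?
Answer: -30195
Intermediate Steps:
q(Z) = -30 + 24*Z**2 (q(Z) = -30 + 6*((Z + Z)*(Z + Z)) = -30 + 6*((2*Z)*(2*Z)) = -30 + 6*(4*Z**2) = -30 + 24*Z**2)
(q(11) - 129)*(-11) = ((-30 + 24*11**2) - 129)*(-11) = ((-30 + 24*121) - 129)*(-11) = ((-30 + 2904) - 129)*(-11) = (2874 - 129)*(-11) = 2745*(-11) = -30195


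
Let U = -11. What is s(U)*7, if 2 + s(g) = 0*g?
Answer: -14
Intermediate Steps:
s(g) = -2 (s(g) = -2 + 0*g = -2 + 0 = -2)
s(U)*7 = -2*7 = -14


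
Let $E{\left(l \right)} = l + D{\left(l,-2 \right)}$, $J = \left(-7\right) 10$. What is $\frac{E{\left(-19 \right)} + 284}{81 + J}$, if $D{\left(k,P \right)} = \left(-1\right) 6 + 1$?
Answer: $\frac{260}{11} \approx 23.636$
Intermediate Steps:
$J = -70$
$D{\left(k,P \right)} = -5$ ($D{\left(k,P \right)} = -6 + 1 = -5$)
$E{\left(l \right)} = -5 + l$ ($E{\left(l \right)} = l - 5 = -5 + l$)
$\frac{E{\left(-19 \right)} + 284}{81 + J} = \frac{\left(-5 - 19\right) + 284}{81 - 70} = \frac{-24 + 284}{11} = 260 \cdot \frac{1}{11} = \frac{260}{11}$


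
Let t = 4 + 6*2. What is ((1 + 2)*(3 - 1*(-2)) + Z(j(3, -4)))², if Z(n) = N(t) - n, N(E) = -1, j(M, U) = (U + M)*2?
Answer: 256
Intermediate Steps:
j(M, U) = 2*M + 2*U (j(M, U) = (M + U)*2 = 2*M + 2*U)
t = 16 (t = 4 + 12 = 16)
Z(n) = -1 - n
((1 + 2)*(3 - 1*(-2)) + Z(j(3, -4)))² = ((1 + 2)*(3 - 1*(-2)) + (-1 - (2*3 + 2*(-4))))² = (3*(3 + 2) + (-1 - (6 - 8)))² = (3*5 + (-1 - 1*(-2)))² = (15 + (-1 + 2))² = (15 + 1)² = 16² = 256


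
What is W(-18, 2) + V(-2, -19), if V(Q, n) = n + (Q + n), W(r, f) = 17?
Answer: -23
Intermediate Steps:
V(Q, n) = Q + 2*n
W(-18, 2) + V(-2, -19) = 17 + (-2 + 2*(-19)) = 17 + (-2 - 38) = 17 - 40 = -23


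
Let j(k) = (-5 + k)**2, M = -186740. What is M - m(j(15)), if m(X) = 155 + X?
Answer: -186995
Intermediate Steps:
M - m(j(15)) = -186740 - (155 + (-5 + 15)**2) = -186740 - (155 + 10**2) = -186740 - (155 + 100) = -186740 - 1*255 = -186740 - 255 = -186995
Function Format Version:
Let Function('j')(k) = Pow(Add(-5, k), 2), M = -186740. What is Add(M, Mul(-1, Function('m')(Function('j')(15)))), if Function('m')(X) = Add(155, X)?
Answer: -186995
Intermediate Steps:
Add(M, Mul(-1, Function('m')(Function('j')(15)))) = Add(-186740, Mul(-1, Add(155, Pow(Add(-5, 15), 2)))) = Add(-186740, Mul(-1, Add(155, Pow(10, 2)))) = Add(-186740, Mul(-1, Add(155, 100))) = Add(-186740, Mul(-1, 255)) = Add(-186740, -255) = -186995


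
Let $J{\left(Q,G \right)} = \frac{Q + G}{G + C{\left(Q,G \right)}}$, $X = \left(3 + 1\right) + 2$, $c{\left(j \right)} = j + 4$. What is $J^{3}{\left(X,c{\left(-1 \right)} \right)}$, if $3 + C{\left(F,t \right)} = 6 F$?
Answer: $\frac{1}{64} \approx 0.015625$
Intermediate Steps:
$C{\left(F,t \right)} = -3 + 6 F$
$c{\left(j \right)} = 4 + j$
$X = 6$ ($X = 4 + 2 = 6$)
$J{\left(Q,G \right)} = \frac{G + Q}{-3 + G + 6 Q}$ ($J{\left(Q,G \right)} = \frac{Q + G}{G + \left(-3 + 6 Q\right)} = \frac{G + Q}{-3 + G + 6 Q}$)
$J^{3}{\left(X,c{\left(-1 \right)} \right)} = \left(\frac{\left(4 - 1\right) + 6}{-3 + \left(4 - 1\right) + 6 \cdot 6}\right)^{3} = \left(\frac{3 + 6}{-3 + 3 + 36}\right)^{3} = \left(\frac{1}{36} \cdot 9\right)^{3} = \left(\frac{1}{4}\right)^{3} = \frac{1}{64}$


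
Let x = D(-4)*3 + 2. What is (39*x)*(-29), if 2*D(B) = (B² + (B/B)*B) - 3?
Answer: -35061/2 ≈ -17531.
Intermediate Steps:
D(B) = -3/2 + B/2 + B²/2 (D(B) = ((B² + (B/B)*B) - 3)/2 = ((B² + 1*B) - 3)/2 = ((B² + B) - 3)/2 = ((B + B²) - 3)/2 = (-3 + B + B²)/2 = -3/2 + B/2 + B²/2)
x = 31/2 (x = (-3/2 + (½)*(-4) + (½)*(-4)²)*3 + 2 = (-3/2 - 2 + (½)*16)*3 + 2 = (-3/2 - 2 + 8)*3 + 2 = (9/2)*3 + 2 = 27/2 + 2 = 31/2 ≈ 15.500)
(39*x)*(-29) = (39*(31/2))*(-29) = (1209/2)*(-29) = -35061/2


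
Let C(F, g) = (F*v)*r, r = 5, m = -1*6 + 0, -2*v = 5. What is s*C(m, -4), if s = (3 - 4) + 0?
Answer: -75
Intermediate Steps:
v = -5/2 (v = -½*5 = -5/2 ≈ -2.5000)
m = -6 (m = -6 + 0 = -6)
C(F, g) = -25*F/2 (C(F, g) = (F*(-5/2))*5 = -5*F/2*5 = -25*F/2)
s = -1 (s = -1 + 0 = -1)
s*C(m, -4) = -(-25)*(-6)/2 = -1*75 = -75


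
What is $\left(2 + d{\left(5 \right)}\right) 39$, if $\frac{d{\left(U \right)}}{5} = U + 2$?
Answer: $1443$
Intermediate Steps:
$d{\left(U \right)} = 10 + 5 U$ ($d{\left(U \right)} = 5 \left(U + 2\right) = 5 \left(2 + U\right) = 10 + 5 U$)
$\left(2 + d{\left(5 \right)}\right) 39 = \left(2 + \left(10 + 5 \cdot 5\right)\right) 39 = \left(2 + \left(10 + 25\right)\right) 39 = \left(2 + 35\right) 39 = 37 \cdot 39 = 1443$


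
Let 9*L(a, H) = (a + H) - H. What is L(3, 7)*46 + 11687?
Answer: 35107/3 ≈ 11702.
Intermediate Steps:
L(a, H) = a/9 (L(a, H) = ((a + H) - H)/9 = ((H + a) - H)/9 = a/9)
L(3, 7)*46 + 11687 = ((⅑)*3)*46 + 11687 = (⅓)*46 + 11687 = 46/3 + 11687 = 35107/3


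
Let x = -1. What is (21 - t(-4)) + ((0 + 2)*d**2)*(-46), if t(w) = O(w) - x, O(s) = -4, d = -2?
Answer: -344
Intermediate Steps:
t(w) = -3 (t(w) = -4 - 1*(-1) = -4 + 1 = -3)
(21 - t(-4)) + ((0 + 2)*d**2)*(-46) = (21 - 1*(-3)) + ((0 + 2)*(-2)**2)*(-46) = (21 + 3) + (2*4)*(-46) = 24 + 8*(-46) = 24 - 368 = -344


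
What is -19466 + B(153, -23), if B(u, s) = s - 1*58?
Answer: -19547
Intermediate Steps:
B(u, s) = -58 + s (B(u, s) = s - 58 = -58 + s)
-19466 + B(153, -23) = -19466 + (-58 - 23) = -19466 - 81 = -19547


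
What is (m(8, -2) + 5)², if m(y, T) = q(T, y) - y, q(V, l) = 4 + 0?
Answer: 1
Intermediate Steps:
q(V, l) = 4
m(y, T) = 4 - y
(m(8, -2) + 5)² = ((4 - 1*8) + 5)² = ((4 - 8) + 5)² = (-4 + 5)² = 1² = 1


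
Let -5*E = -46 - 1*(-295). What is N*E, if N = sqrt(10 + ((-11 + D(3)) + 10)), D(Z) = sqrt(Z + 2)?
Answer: -249*sqrt(9 + sqrt(5))/5 ≈ -166.93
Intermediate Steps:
D(Z) = sqrt(2 + Z)
E = -249/5 (E = -(-46 - 1*(-295))/5 = -(-46 + 295)/5 = -1/5*249 = -249/5 ≈ -49.800)
N = sqrt(9 + sqrt(5)) (N = sqrt(10 + ((-11 + sqrt(2 + 3)) + 10)) = sqrt(10 + ((-11 + sqrt(5)) + 10)) = sqrt(10 + (-1 + sqrt(5))) = sqrt(9 + sqrt(5)) ≈ 3.3520)
N*E = sqrt(9 + sqrt(5))*(-249/5) = -249*sqrt(9 + sqrt(5))/5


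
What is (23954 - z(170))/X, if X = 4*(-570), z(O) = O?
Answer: -991/95 ≈ -10.432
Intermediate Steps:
X = -2280
(23954 - z(170))/X = (23954 - 1*170)/(-2280) = (23954 - 170)*(-1/2280) = 23784*(-1/2280) = -991/95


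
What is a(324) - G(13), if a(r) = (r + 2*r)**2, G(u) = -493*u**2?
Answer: 1028101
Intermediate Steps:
a(r) = 9*r**2 (a(r) = (3*r)**2 = 9*r**2)
a(324) - G(13) = 9*324**2 - (-493)*13**2 = 9*104976 - (-493)*169 = 944784 - 1*(-83317) = 944784 + 83317 = 1028101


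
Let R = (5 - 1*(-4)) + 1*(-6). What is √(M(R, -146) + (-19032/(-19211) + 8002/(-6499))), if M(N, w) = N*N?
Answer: √136542601729223483/124852289 ≈ 2.9596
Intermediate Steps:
R = 3 (R = (5 + 4) - 6 = 9 - 6 = 3)
M(N, w) = N²
√(M(R, -146) + (-19032/(-19211) + 8002/(-6499))) = √(3² + (-19032/(-19211) + 8002/(-6499))) = √(9 + (-19032*(-1/19211) + 8002*(-1/6499))) = √(9 + (19032/19211 - 8002/6499)) = √(9 - 30037454/124852289) = √(1093633147/124852289) = √136542601729223483/124852289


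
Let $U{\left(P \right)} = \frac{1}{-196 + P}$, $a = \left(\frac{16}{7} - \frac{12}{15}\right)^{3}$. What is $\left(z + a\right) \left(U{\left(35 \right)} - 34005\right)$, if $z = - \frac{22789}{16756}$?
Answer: $- \frac{3774739876758019}{57832286750} \approx -65270.0$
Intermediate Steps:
$z = - \frac{22789}{16756}$ ($z = \left(-22789\right) \frac{1}{16756} = - \frac{22789}{16756} \approx -1.3601$)
$a = \frac{140608}{42875}$ ($a = \left(16 \cdot \frac{1}{7} - \frac{4}{5}\right)^{3} = \left(\frac{16}{7} - \frac{4}{5}\right)^{3} = \left(\frac{52}{35}\right)^{3} = \frac{140608}{42875} \approx 3.2795$)
$\left(z + a\right) \left(U{\left(35 \right)} - 34005\right) = \left(- \frac{22789}{16756} + \frac{140608}{42875}\right) \left(\frac{1}{-196 + 35} - 34005\right) = \frac{1378949273 \left(\frac{1}{-161} - 34005\right)}{718413500} = \frac{1378949273 \left(- \frac{1}{161} - 34005\right)}{718413500} = \frac{1378949273}{718413500} \left(- \frac{5474806}{161}\right) = - \frac{3774739876758019}{57832286750}$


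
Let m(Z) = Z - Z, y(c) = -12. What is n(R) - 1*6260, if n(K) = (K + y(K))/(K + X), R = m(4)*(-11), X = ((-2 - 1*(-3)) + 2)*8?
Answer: -12521/2 ≈ -6260.5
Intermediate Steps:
X = 24 (X = ((-2 + 3) + 2)*8 = (1 + 2)*8 = 3*8 = 24)
m(Z) = 0
R = 0 (R = 0*(-11) = 0)
n(K) = (-12 + K)/(24 + K) (n(K) = (K - 12)/(K + 24) = (-12 + K)/(24 + K))
n(R) - 1*6260 = (-12 + 0)/(24 + 0) - 1*6260 = -12/24 - 6260 = (1/24)*(-12) - 6260 = -1/2 - 6260 = -12521/2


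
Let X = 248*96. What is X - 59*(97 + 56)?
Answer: 14781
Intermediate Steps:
X = 23808
X - 59*(97 + 56) = 23808 - 59*(97 + 56) = 23808 - 59*153 = 23808 - 1*9027 = 23808 - 9027 = 14781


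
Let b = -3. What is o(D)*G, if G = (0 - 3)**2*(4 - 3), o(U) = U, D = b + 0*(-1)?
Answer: -27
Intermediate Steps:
D = -3 (D = -3 + 0*(-1) = -3 + 0 = -3)
G = 9 (G = (-3)**2*1 = 9*1 = 9)
o(D)*G = -3*9 = -27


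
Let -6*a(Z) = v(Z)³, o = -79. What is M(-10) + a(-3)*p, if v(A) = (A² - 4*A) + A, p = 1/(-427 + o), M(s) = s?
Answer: -2044/253 ≈ -8.0791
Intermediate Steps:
p = -1/506 (p = 1/(-427 - 79) = 1/(-506) = -1/506 ≈ -0.0019763)
v(A) = A² - 3*A
a(Z) = -Z³*(-3 + Z)³/6
M(-10) + a(-3)*p = -10 - ⅙*(-3)³*(-3 - 3)³*(-1/506) = -10 - ⅙*(-27)*(-6)³*(-1/506) = -10 - ⅙*(-27)*(-216)*(-1/506) = -10 - 972*(-1/506) = -10 + 486/253 = -2044/253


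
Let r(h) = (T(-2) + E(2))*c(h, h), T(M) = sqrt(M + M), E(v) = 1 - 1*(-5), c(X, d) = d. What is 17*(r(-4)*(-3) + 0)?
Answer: 1224 + 408*I ≈ 1224.0 + 408.0*I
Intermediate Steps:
E(v) = 6 (E(v) = 1 + 5 = 6)
T(M) = sqrt(2)*sqrt(M) (T(M) = sqrt(2*M) = sqrt(2)*sqrt(M))
r(h) = h*(6 + 2*I) (r(h) = (sqrt(2)*sqrt(-2) + 6)*h = (sqrt(2)*(I*sqrt(2)) + 6)*h = (2*I + 6)*h = (6 + 2*I)*h = h*(6 + 2*I))
17*(r(-4)*(-3) + 0) = 17*((2*(-4)*(3 + I))*(-3) + 0) = 17*((-24 - 8*I)*(-3) + 0) = 17*((72 + 24*I) + 0) = 17*(72 + 24*I) = 1224 + 408*I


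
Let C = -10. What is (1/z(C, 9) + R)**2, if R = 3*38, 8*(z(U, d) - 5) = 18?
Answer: 10956100/841 ≈ 13027.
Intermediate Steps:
z(U, d) = 29/4 (z(U, d) = 5 + (1/8)*18 = 5 + 9/4 = 29/4)
R = 114
(1/z(C, 9) + R)**2 = (1/(29/4) + 114)**2 = (4/29 + 114)**2 = (3310/29)**2 = 10956100/841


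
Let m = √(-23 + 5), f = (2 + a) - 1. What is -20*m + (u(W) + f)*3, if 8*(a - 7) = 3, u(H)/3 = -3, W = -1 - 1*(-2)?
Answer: -15/8 - 60*I*√2 ≈ -1.875 - 84.853*I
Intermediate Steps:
W = 1 (W = -1 + 2 = 1)
u(H) = -9 (u(H) = 3*(-3) = -9)
a = 59/8 (a = 7 + (⅛)*3 = 7 + 3/8 = 59/8 ≈ 7.3750)
f = 67/8 (f = (2 + 59/8) - 1 = 75/8 - 1 = 67/8 ≈ 8.3750)
m = 3*I*√2 (m = √(-18) = 3*I*√2 ≈ 4.2426*I)
-20*m + (u(W) + f)*3 = -60*I*√2 + (-9 + 67/8)*3 = -60*I*√2 - 5/8*3 = -60*I*√2 - 15/8 = -15/8 - 60*I*√2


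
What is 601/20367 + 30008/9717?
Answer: 205670951/65968713 ≈ 3.1177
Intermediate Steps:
601/20367 + 30008/9717 = 205670951/65968713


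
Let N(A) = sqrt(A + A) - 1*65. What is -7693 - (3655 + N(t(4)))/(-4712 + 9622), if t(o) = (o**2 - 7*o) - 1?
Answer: -3777622/491 - I*sqrt(26)/4910 ≈ -7693.7 - 0.0010385*I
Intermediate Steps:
t(o) = -1 + o**2 - 7*o
N(A) = -65 + sqrt(2)*sqrt(A) (N(A) = sqrt(2*A) - 65 = sqrt(2)*sqrt(A) - 65 = -65 + sqrt(2)*sqrt(A))
-7693 - (3655 + N(t(4)))/(-4712 + 9622) = -7693 - (3655 + (-65 + sqrt(2)*sqrt(-1 + 4**2 - 7*4)))/(-4712 + 9622) = -7693 - (3655 + (-65 + sqrt(2)*sqrt(-1 + 16 - 28)))/4910 = -7693 - (3655 + (-65 + sqrt(2)*sqrt(-13)))/4910 = -7693 - (3655 + (-65 + sqrt(2)*(I*sqrt(13))))/4910 = -7693 - (3655 + (-65 + I*sqrt(26)))/4910 = -7693 - (3590 + I*sqrt(26))/4910 = -7693 - (359/491 + I*sqrt(26)/4910) = -7693 + (-359/491 - I*sqrt(26)/4910) = -3777622/491 - I*sqrt(26)/4910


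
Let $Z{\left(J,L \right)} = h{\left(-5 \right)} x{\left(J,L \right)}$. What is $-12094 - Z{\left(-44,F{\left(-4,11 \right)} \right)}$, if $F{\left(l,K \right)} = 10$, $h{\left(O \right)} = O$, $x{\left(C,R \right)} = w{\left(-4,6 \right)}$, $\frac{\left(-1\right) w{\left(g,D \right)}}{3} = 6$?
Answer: $-12184$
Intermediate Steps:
$w{\left(g,D \right)} = -18$ ($w{\left(g,D \right)} = \left(-3\right) 6 = -18$)
$x{\left(C,R \right)} = -18$
$Z{\left(J,L \right)} = 90$ ($Z{\left(J,L \right)} = \left(-5\right) \left(-18\right) = 90$)
$-12094 - Z{\left(-44,F{\left(-4,11 \right)} \right)} = -12094 - 90 = -12184$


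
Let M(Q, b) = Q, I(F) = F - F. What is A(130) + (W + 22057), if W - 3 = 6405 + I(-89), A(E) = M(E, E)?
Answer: 28595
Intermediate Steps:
I(F) = 0
A(E) = E
W = 6408 (W = 3 + (6405 + 0) = 3 + 6405 = 6408)
A(130) + (W + 22057) = 130 + (6408 + 22057) = 130 + 28465 = 28595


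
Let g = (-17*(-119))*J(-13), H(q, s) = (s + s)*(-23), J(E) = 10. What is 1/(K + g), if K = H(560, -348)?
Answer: 1/36238 ≈ 2.7595e-5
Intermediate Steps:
H(q, s) = -46*s (H(q, s) = (2*s)*(-23) = -46*s)
K = 16008 (K = -46*(-348) = 16008)
g = 20230 (g = -17*(-119)*10 = 2023*10 = 20230)
1/(K + g) = 1/(16008 + 20230) = 1/36238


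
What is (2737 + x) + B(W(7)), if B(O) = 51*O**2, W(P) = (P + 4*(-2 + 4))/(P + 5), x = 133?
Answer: 47195/16 ≈ 2949.7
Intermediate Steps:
W(P) = (8 + P)/(5 + P) (W(P) = (P + 4*2)/(5 + P) = (P + 8)/(5 + P) = (8 + P)/(5 + P))
(2737 + x) + B(W(7)) = (2737 + 133) + 51*((8 + 7)/(5 + 7))**2 = 2870 + 51*(15/12)**2 = 2870 + 51*((1/12)*15)**2 = 2870 + 51*(5/4)**2 = 2870 + 51*(25/16) = 2870 + 1275/16 = 47195/16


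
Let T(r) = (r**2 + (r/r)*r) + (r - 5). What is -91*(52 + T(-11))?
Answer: -13286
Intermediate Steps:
T(r) = -5 + r**2 + 2*r (T(r) = (r**2 + 1*r) + (-5 + r) = (r**2 + r) + (-5 + r) = (r + r**2) + (-5 + r) = -5 + r**2 + 2*r)
-91*(52 + T(-11)) = -91*(52 + (-5 + (-11)**2 + 2*(-11))) = -91*(52 + (-5 + 121 - 22)) = -91*(52 + 94) = -91*146 = -13286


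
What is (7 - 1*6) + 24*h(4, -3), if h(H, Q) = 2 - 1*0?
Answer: 49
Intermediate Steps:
h(H, Q) = 2 (h(H, Q) = 2 + 0 = 2)
(7 - 1*6) + 24*h(4, -3) = (7 - 1*6) + 24*2 = (7 - 6) + 48 = 1 + 48 = 49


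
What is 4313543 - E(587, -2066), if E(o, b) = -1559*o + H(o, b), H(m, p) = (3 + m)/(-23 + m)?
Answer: 1474486337/282 ≈ 5.2287e+6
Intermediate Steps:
H(m, p) = (3 + m)/(-23 + m)
E(o, b) = -1559*o + (3 + o)/(-23 + o)
4313543 - E(587, -2066) = 4313543 - (3 + 587 - 1559*587*(-23 + 587))/(-23 + 587) = 4313543 - (3 + 587 - 1559*587*564)/564 = 4313543 - (3 + 587 - 516135012)/564 = 4313543 - (-516134422)/564 = 4313543 - 1*(-258067211/282) = 4313543 + 258067211/282 = 1474486337/282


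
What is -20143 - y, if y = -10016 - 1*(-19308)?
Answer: -29435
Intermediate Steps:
y = 9292 (y = -10016 + 19308 = 9292)
-20143 - y = -20143 - 1*9292 = -20143 - 9292 = -29435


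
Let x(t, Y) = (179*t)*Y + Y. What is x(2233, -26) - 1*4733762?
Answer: -15126170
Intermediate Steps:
x(t, Y) = Y + 179*Y*t (x(t, Y) = 179*Y*t + Y = Y + 179*Y*t)
x(2233, -26) - 1*4733762 = -26*(1 + 179*2233) - 1*4733762 = -26*(1 + 399707) - 4733762 = -26*399708 - 4733762 = -10392408 - 4733762 = -15126170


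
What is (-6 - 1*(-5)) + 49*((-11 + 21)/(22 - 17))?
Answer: 97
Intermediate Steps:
(-6 - 1*(-5)) + 49*((-11 + 21)/(22 - 17)) = (-6 + 5) + 49*(10/5) = -1 + 49*(10*(1/5)) = -1 + 49*2 = -1 + 98 = 97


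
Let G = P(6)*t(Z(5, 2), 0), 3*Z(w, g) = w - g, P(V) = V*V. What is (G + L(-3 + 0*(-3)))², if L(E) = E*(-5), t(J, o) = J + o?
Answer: 2601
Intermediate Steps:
P(V) = V²
Z(w, g) = -g/3 + w/3 (Z(w, g) = (w - g)/3 = -g/3 + w/3)
L(E) = -5*E
G = 36 (G = 6²*((-⅓*2 + (⅓)*5) + 0) = 36*((-⅔ + 5/3) + 0) = 36*(1 + 0) = 36*1 = 36)
(G + L(-3 + 0*(-3)))² = (36 - 5*(-3 + 0*(-3)))² = (36 - 5*(-3 + 0))² = (36 - 5*(-3))² = (36 + 15)² = 51² = 2601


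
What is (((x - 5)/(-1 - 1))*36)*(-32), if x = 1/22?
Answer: -31392/11 ≈ -2853.8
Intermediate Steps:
x = 1/22 ≈ 0.045455
(((x - 5)/(-1 - 1))*36)*(-32) = (((1/22 - 5)/(-1 - 1))*36)*(-32) = (-109/22/(-2)*36)*(-32) = (-109/22*(-½)*36)*(-32) = ((109/44)*36)*(-32) = (981/11)*(-32) = -31392/11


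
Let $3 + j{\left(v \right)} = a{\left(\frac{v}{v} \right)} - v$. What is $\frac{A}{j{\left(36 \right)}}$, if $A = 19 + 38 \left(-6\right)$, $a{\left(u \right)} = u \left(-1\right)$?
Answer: $\frac{209}{40} \approx 5.225$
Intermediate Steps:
$a{\left(u \right)} = - u$
$A = -209$ ($A = 19 - 228 = -209$)
$j{\left(v \right)} = -4 - v$ ($j{\left(v \right)} = -3 - \left(v + \frac{v}{v}\right) = -3 - \left(1 + v\right) = -4 - v$)
$\frac{A}{j{\left(36 \right)}} = - \frac{209}{-4 - 36} = - \frac{209}{-40} = \left(-209\right) \left(- \frac{1}{40}\right) = \frac{209}{40}$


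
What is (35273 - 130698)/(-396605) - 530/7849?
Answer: 9796185/56599139 ≈ 0.17308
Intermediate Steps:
(35273 - 130698)/(-396605) - 530/7849 = -95425*(-1/396605) - 530*1/7849 = 1735/7211 - 530/7849 = 9796185/56599139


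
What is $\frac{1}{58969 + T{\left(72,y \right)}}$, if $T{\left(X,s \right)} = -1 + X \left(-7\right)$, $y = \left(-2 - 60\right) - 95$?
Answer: $\frac{1}{58464} \approx 1.7105 \cdot 10^{-5}$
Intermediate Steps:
$y = -157$ ($y = -62 - 95 = -157$)
$T{\left(X,s \right)} = -1 - 7 X$
$\frac{1}{58969 + T{\left(72,y \right)}} = \frac{1}{58969 - 505} = \frac{1}{58464}$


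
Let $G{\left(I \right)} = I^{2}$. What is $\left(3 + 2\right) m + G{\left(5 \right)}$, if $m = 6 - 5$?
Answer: $30$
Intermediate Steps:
$m = 1$ ($m = 6 - 5 = 1$)
$\left(3 + 2\right) m + G{\left(5 \right)} = \left(3 + 2\right) 1 + 5^{2} = 5 \cdot 1 + 25 = 5 + 25 = 30$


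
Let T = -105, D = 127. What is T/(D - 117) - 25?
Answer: -71/2 ≈ -35.500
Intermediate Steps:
T/(D - 117) - 25 = -105/(127 - 117) - 25 = -105/10 - 25 = (1/10)*(-105) - 25 = -21/2 - 25 = -71/2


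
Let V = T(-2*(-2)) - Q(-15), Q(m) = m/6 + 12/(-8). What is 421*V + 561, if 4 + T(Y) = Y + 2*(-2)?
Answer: 561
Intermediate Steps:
Q(m) = -3/2 + m/6 (Q(m) = m*(⅙) + 12*(-⅛) = m/6 - 3/2 = -3/2 + m/6)
T(Y) = -8 + Y (T(Y) = -4 + (Y + 2*(-2)) = -4 + (Y - 4) = -4 + (-4 + Y) = -8 + Y)
V = 0 (V = (-8 - 2*(-2)) - (-3/2 + (⅙)*(-15)) = (-8 + 4) - (-3/2 - 5/2) = -4 - 1*(-4) = -4 + 4 = 0)
421*V + 561 = 421*0 + 561 = 0 + 561 = 561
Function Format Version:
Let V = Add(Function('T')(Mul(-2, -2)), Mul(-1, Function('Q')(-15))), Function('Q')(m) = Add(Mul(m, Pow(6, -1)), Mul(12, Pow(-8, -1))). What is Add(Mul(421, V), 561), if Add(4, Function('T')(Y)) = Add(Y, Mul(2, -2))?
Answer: 561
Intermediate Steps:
Function('Q')(m) = Add(Rational(-3, 2), Mul(Rational(1, 6), m)) (Function('Q')(m) = Add(Mul(m, Rational(1, 6)), Mul(12, Rational(-1, 8))) = Add(Mul(Rational(1, 6), m), Rational(-3, 2)) = Add(Rational(-3, 2), Mul(Rational(1, 6), m)))
Function('T')(Y) = Add(-8, Y) (Function('T')(Y) = Add(-4, Add(Y, Mul(2, -2))) = Add(-4, Add(Y, -4)) = Add(-4, Add(-4, Y)) = Add(-8, Y))
V = 0 (V = Add(Add(-8, Mul(-2, -2)), Mul(-1, Add(Rational(-3, 2), Mul(Rational(1, 6), -15)))) = Add(Add(-8, 4), Mul(-1, Add(Rational(-3, 2), Rational(-5, 2)))) = Add(-4, Mul(-1, -4)) = Add(-4, 4) = 0)
Add(Mul(421, V), 561) = Add(Mul(421, 0), 561) = Add(0, 561) = 561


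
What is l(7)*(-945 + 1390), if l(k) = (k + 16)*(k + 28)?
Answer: 358225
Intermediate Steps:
l(k) = (16 + k)*(28 + k)
l(7)*(-945 + 1390) = (448 + 7² + 44*7)*(-945 + 1390) = (448 + 49 + 308)*445 = 805*445 = 358225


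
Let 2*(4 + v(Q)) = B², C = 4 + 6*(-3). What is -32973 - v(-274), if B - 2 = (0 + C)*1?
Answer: -33041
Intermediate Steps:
C = -14 (C = 4 - 18 = -14)
B = -12 (B = 2 + (0 - 14)*1 = 2 - 14*1 = 2 - 14 = -12)
v(Q) = 68 (v(Q) = -4 + (½)*(-12)² = -4 + (½)*144 = -4 + 72 = 68)
-32973 - v(-274) = -32973 - 1*68 = -32973 - 68 = -33041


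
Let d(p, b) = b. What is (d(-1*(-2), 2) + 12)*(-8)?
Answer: -112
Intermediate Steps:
(d(-1*(-2), 2) + 12)*(-8) = (2 + 12)*(-8) = 14*(-8) = -112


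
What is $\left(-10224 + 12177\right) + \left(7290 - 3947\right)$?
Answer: $5296$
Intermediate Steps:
$\left(-10224 + 12177\right) + \left(7290 - 3947\right) = 1953 + 3343 = 5296$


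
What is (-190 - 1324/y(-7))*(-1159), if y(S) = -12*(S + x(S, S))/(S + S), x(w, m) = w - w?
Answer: -106628/3 ≈ -35543.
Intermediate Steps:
x(w, m) = 0
y(S) = -6 (y(S) = -12*(S + 0)/(S + S) = -12/((2*S)/S) = -12/2 = -12*½ = -6)
(-190 - 1324/y(-7))*(-1159) = (-190 - 1324/(-6))*(-1159) = (-190 - 1324*(-⅙))*(-1159) = (-190 + 662/3)*(-1159) = (92/3)*(-1159) = -106628/3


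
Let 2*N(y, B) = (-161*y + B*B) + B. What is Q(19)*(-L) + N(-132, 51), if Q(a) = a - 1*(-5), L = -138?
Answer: 15264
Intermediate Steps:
N(y, B) = B/2 + B²/2 - 161*y/2 (N(y, B) = ((-161*y + B*B) + B)/2 = ((-161*y + B²) + B)/2 = ((B² - 161*y) + B)/2 = (B + B² - 161*y)/2 = B/2 + B²/2 - 161*y/2)
Q(a) = 5 + a (Q(a) = a + 5 = 5 + a)
Q(19)*(-L) + N(-132, 51) = (5 + 19)*(-1*(-138)) + ((½)*51 + (½)*51² - 161/2*(-132)) = 24*138 + (51/2 + (½)*2601 + 10626) = 3312 + (51/2 + 2601/2 + 10626) = 3312 + 11952 = 15264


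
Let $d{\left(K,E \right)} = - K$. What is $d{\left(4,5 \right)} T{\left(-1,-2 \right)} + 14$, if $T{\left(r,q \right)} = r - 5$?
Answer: $38$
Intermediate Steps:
$T{\left(r,q \right)} = -5 + r$ ($T{\left(r,q \right)} = r - 5 = -5 + r$)
$d{\left(4,5 \right)} T{\left(-1,-2 \right)} + 14 = \left(-1\right) 4 \left(-5 - 1\right) + 14 = \left(-4\right) \left(-6\right) + 14 = 24 + 14 = 38$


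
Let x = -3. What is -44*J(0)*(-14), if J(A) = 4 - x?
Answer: 4312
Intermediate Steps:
J(A) = 7 (J(A) = 4 - 1*(-3) = 4 + 3 = 7)
-44*J(0)*(-14) = -44*7*(-14) = -308*(-14) = 4312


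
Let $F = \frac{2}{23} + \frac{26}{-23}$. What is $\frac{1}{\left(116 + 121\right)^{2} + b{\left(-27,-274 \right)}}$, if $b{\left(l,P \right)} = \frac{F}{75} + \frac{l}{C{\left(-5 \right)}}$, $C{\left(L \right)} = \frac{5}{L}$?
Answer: $\frac{575}{32312692} \approx 1.7795 \cdot 10^{-5}$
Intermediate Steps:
$F = - \frac{24}{23}$ ($F = 2 \cdot \frac{1}{23} + 26 \left(- \frac{1}{23}\right) = \frac{2}{23} - \frac{26}{23} = - \frac{24}{23} \approx -1.0435$)
$b{\left(l,P \right)} = - \frac{8}{575} - l$ ($b{\left(l,P \right)} = - \frac{24}{23 \cdot 75} + \frac{l}{5 \frac{1}{-5}} = \left(- \frac{24}{23}\right) \frac{1}{75} + \frac{l}{5 \left(- \frac{1}{5}\right)} = - \frac{8}{575} + \frac{l}{-1} = - \frac{8}{575} + l \left(-1\right) = - \frac{8}{575} - l$)
$\frac{1}{\left(116 + 121\right)^{2} + b{\left(-27,-274 \right)}} = \frac{1}{\left(116 + 121\right)^{2} - - \frac{15517}{575}} = \frac{1}{237^{2} + \left(- \frac{8}{575} + 27\right)} = \frac{1}{56169 + \frac{15517}{575}} = \frac{1}{\frac{32312692}{575}} = \frac{575}{32312692}$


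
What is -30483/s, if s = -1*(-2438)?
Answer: -30483/2438 ≈ -12.503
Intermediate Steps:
s = 2438
-30483/s = -30483/2438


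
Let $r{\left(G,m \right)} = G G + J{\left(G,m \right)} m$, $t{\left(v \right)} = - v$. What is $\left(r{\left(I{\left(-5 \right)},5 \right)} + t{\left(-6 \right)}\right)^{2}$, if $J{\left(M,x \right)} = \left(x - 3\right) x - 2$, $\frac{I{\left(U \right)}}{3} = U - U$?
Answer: $2116$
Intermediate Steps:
$I{\left(U \right)} = 0$ ($I{\left(U \right)} = 3 \left(U - U\right) = 3 \cdot 0 = 0$)
$J{\left(M,x \right)} = -2 + x \left(-3 + x\right)$ ($J{\left(M,x \right)} = \left(-3 + x\right) x - 2 = x \left(-3 + x\right) - 2 = -2 + x \left(-3 + x\right)$)
$r{\left(G,m \right)} = G^{2} + m \left(-2 + m^{2} - 3 m\right)$ ($r{\left(G,m \right)} = G G + \left(-2 + m^{2} - 3 m\right) m = G^{2} + m \left(-2 + m^{2} - 3 m\right)$)
$\left(r{\left(I{\left(-5 \right)},5 \right)} + t{\left(-6 \right)}\right)^{2} = \left(\left(0^{2} - 5 \left(2 - 5^{2} + 3 \cdot 5\right)\right) - -6\right)^{2} = \left(\left(0 - 5 \left(2 - 25 + 15\right)\right) + 6\right)^{2} = \left(\left(0 - 5 \left(-8\right)\right) + 6\right)^{2} = \left(\left(0 + 40\right) + 6\right)^{2} = \left(40 + 6\right)^{2} = 46^{2} = 2116$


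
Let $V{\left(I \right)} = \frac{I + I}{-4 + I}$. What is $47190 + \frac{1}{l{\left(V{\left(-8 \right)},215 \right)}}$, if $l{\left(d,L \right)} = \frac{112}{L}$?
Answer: $\frac{5285495}{112} \approx 47192.0$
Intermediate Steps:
$V{\left(I \right)} = \frac{2 I}{-4 + I}$
$47190 + \frac{1}{l{\left(V{\left(-8 \right)},215 \right)}} = 47190 + \frac{1}{112 \cdot \frac{1}{215}} = 47190 + \frac{1}{\frac{112}{215}} = 47190 + \frac{215}{112} = \frac{5285495}{112}$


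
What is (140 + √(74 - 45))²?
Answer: (140 + √29)² ≈ 21137.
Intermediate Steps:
(140 + √(74 - 45))² = (140 + √29)²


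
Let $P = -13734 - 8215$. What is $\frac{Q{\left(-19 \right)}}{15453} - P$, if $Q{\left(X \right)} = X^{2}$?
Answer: $\frac{339178258}{15453} \approx 21949.0$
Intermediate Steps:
$P = -21949$
$\frac{Q{\left(-19 \right)}}{15453} - P = \frac{\left(-19\right)^{2}}{15453} - -21949 = 361 \cdot \frac{1}{15453} + 21949 = \frac{361}{15453} + 21949 = \frac{339178258}{15453}$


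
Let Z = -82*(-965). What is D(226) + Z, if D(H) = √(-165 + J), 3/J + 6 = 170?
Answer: 79130 + I*√1109337/82 ≈ 79130.0 + 12.845*I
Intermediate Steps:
J = 3/164 (J = 3/(-6 + 170) = 3/164 ≈ 0.018293)
Z = 79130
D(H) = I*√1109337/82 (D(H) = √(-165 + 3/164) = √(-27057/164) = I*√1109337/82)
D(226) + Z = I*√1109337/82 + 79130 = 79130 + I*√1109337/82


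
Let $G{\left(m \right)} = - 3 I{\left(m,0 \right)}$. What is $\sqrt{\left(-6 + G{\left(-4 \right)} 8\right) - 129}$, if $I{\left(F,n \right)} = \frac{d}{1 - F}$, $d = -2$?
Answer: $\frac{i \sqrt{3135}}{5} \approx 11.198 i$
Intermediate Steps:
$I{\left(F,n \right)} = - \frac{2}{1 - F}$
$G{\left(m \right)} = - \frac{6}{-1 + m}$ ($G{\left(m \right)} = - 3 \frac{2}{-1 + m} = - \frac{6}{-1 + m}$)
$\sqrt{\left(-6 + G{\left(-4 \right)} 8\right) - 129} = \sqrt{\left(-6 + - \frac{6}{-1 - 4} \cdot 8\right) - 129} = \sqrt{\left(-6 + - \frac{6}{-5} \cdot 8\right) - 129} = \sqrt{\left(-6 + \left(-6\right) \left(- \frac{1}{5}\right) 8\right) - 129} = \sqrt{\left(-6 + \frac{6}{5} \cdot 8\right) - 129} = \sqrt{\left(-6 + \frac{48}{5}\right) - 129} = \sqrt{\frac{18}{5} - 129} = \sqrt{- \frac{627}{5}} = \frac{i \sqrt{3135}}{5}$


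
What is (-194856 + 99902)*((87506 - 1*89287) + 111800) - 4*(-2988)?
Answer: -10446732174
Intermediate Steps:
(-194856 + 99902)*((87506 - 1*89287) + 111800) - 4*(-2988) = -94954*((87506 - 89287) + 111800) + 11952 = -94954*(-1781 + 111800) + 11952 = -94954*110019 + 11952 = -10446744126 + 11952 = -10446732174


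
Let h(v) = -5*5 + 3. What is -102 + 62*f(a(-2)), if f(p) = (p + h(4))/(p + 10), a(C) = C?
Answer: -288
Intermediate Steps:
h(v) = -22 (h(v) = -25 + 3 = -22)
f(p) = (-22 + p)/(10 + p) (f(p) = (p - 22)/(p + 10) = (-22 + p)/(10 + p))
-102 + 62*f(a(-2)) = -102 + 62*((-22 - 2)/(10 - 2)) = -102 + 62*(-24/8) = -102 + 62*((1/8)*(-24)) = -102 + 62*(-3) = -102 - 186 = -288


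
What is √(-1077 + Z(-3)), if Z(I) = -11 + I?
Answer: I*√1091 ≈ 33.03*I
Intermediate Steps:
√(-1077 + Z(-3)) = √(-1077 + (-11 - 3)) = √(-1077 - 14) = √(-1091) = I*√1091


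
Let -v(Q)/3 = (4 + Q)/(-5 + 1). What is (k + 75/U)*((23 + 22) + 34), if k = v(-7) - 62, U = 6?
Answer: -16353/4 ≈ -4088.3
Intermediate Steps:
v(Q) = 3 + 3*Q/4 (v(Q) = -3*(4 + Q)/(-5 + 1) = -3*(4 + Q)/(-4) = -3*(4 + Q)*(-1)/4 = -3*(-1 - Q/4) = 3 + 3*Q/4)
k = -257/4 (k = (3 + (3/4)*(-7)) - 62 = (3 - 21/4) - 62 = -9/4 - 62 = -257/4 ≈ -64.250)
(k + 75/U)*((23 + 22) + 34) = (-257/4 + 75/6)*((23 + 22) + 34) = (-257/4 + 75*(1/6))*(45 + 34) = (-257/4 + 25/2)*79 = -207/4*79 = -16353/4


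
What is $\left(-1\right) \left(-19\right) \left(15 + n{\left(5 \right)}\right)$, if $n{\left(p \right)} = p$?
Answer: $380$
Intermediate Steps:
$\left(-1\right) \left(-19\right) \left(15 + n{\left(5 \right)}\right) = \left(-1\right) \left(-19\right) \left(15 + 5\right) = 19 \cdot 20 = 380$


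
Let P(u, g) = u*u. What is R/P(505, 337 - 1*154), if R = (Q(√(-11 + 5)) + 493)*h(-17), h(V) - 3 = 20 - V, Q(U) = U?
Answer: 3944/51005 + 8*I*√6/51005 ≈ 0.077326 + 0.0003842*I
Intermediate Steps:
P(u, g) = u²
h(V) = 23 - V (h(V) = 3 + (20 - V) = 23 - V)
R = 19720 + 40*I*√6 (R = (√(-11 + 5) + 493)*(23 - 1*(-17)) = (√(-6) + 493)*(23 + 17) = (I*√6 + 493)*40 = (493 + I*√6)*40 = 19720 + 40*I*√6 ≈ 19720.0 + 97.98*I)
R/P(505, 337 - 1*154) = (19720 + 40*I*√6)/(505²) = (19720 + 40*I*√6)/255025 = (19720 + 40*I*√6)*(1/255025) = 3944/51005 + 8*I*√6/51005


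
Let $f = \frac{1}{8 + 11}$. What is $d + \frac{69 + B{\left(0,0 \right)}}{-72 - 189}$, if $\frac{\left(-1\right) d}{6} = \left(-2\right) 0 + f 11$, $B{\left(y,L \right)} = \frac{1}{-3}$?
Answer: $- \frac{55592}{14877} \approx -3.7368$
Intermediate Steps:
$B{\left(y,L \right)} = - \frac{1}{3}$
$f = \frac{1}{19} \approx 0.052632$
$d = - \frac{66}{19}$ ($d = - 6 \left(\left(-2\right) 0 + \frac{1}{19} \cdot 11\right) = - 6 \left(0 + \frac{11}{19}\right) = \left(-6\right) \frac{11}{19} = - \frac{66}{19} \approx -3.4737$)
$d + \frac{69 + B{\left(0,0 \right)}}{-72 - 189} = - \frac{66}{19} + \frac{69 - \frac{1}{3}}{-72 - 189} = - \frac{66}{19} + \frac{206}{3 \left(-261\right)} = - \frac{66}{19} + \frac{206}{3} \left(- \frac{1}{261}\right) = - \frac{66}{19} - \frac{206}{783} = - \frac{55592}{14877}$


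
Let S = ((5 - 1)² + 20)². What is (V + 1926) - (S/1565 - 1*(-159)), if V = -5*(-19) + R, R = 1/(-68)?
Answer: 198064347/106420 ≈ 1861.2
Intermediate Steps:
R = -1/68 ≈ -0.014706
V = 6459/68 (V = -5*(-19) - 1/68 = 95 - 1/68 = 6459/68 ≈ 94.985)
S = 1296 (S = (4² + 20)² = (16 + 20)² = 36² = 1296)
(V + 1926) - (S/1565 - 1*(-159)) = (6459/68 + 1926) - (1296/1565 - 1*(-159)) = 137427/68 - (1296*(1/1565) + 159) = 137427/68 - (1296/1565 + 159) = 137427/68 - 1*250131/1565 = 137427/68 - 250131/1565 = 198064347/106420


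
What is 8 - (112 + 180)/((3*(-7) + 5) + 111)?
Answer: 468/95 ≈ 4.9263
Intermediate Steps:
8 - (112 + 180)/((3*(-7) + 5) + 111) = 8 - 292/((-21 + 5) + 111) = 8 - 292/(-16 + 111) = 8 - 292/95 = 468/95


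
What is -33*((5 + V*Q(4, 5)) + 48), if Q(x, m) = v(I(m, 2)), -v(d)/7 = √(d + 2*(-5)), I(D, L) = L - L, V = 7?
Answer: -1749 + 1617*I*√10 ≈ -1749.0 + 5113.4*I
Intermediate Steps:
I(D, L) = 0
v(d) = -7*√(-10 + d) (v(d) = -7*√(d + 2*(-5)) = -7*√(d - 10) = -7*√(-10 + d))
Q(x, m) = -7*I*√10 (Q(x, m) = -7*√(-10 + 0) = -7*I*√10)
-33*((5 + V*Q(4, 5)) + 48) = -33*((5 + 7*(-7*I*√10)) + 48) = -33*((5 - 49*I*√10) + 48) = -33*(53 - 49*I*√10) = -1749 + 1617*I*√10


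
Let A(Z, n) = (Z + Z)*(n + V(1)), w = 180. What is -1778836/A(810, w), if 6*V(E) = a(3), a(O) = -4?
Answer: -444709/72630 ≈ -6.1229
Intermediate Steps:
V(E) = -⅔ (V(E) = (⅙)*(-4) = -⅔)
A(Z, n) = 2*Z*(-⅔ + n) (A(Z, n) = (Z + Z)*(n - ⅔) = (2*Z)*(-⅔ + n) = 2*Z*(-⅔ + n))
-1778836/A(810, w) = -1778836*1/(540*(-2 + 3*180)) = -1778836*1/(540*(-2 + 540)) = -1778836/((⅔)*810*538) = -1778836/290520 = -1778836*1/290520 = -444709/72630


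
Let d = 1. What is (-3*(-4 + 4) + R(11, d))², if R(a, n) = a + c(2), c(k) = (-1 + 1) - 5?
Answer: 36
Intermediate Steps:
c(k) = -5 (c(k) = 0 - 5 = -5)
R(a, n) = -5 + a (R(a, n) = a - 5 = -5 + a)
(-3*(-4 + 4) + R(11, d))² = (-3*(-4 + 4) + (-5 + 11))² = (-3*0 + 6)² = (0 + 6)² = 6² = 36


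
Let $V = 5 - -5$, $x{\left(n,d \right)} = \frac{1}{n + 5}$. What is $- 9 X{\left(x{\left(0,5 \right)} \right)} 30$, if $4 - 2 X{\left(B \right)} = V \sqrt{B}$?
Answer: $-540 + 270 \sqrt{5} \approx 63.738$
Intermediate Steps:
$x{\left(n,d \right)} = \frac{1}{5 + n}$
$V = 10$ ($V = 5 + 5 = 10$)
$X{\left(B \right)} = 2 - 5 \sqrt{B}$ ($X{\left(B \right)} = 2 - \frac{10 \sqrt{B}}{2} = 2 - 5 \sqrt{B}$)
$- 9 X{\left(x{\left(0,5 \right)} \right)} 30 = - 9 \left(2 - 5 \sqrt{\frac{1}{5 + 0}}\right) 30 = - 9 \left(2 - 5 \sqrt{\frac{1}{5}}\right) 30 = - 9 \left(2 - \frac{5}{\sqrt{5}}\right) 30 = - 9 \left(2 - 5 \frac{\sqrt{5}}{5}\right) 30 = - 9 \left(2 - \sqrt{5}\right) 30 = \left(-18 + 9 \sqrt{5}\right) 30 = -540 + 270 \sqrt{5}$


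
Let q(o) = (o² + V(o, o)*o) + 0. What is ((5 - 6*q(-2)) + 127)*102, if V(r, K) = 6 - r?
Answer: 20808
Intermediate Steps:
q(o) = o² + o*(6 - o) (q(o) = (o² + (6 - o)*o) + 0 = (o² + o*(6 - o)) + 0 = o² + o*(6 - o))
((5 - 6*q(-2)) + 127)*102 = ((5 - 36*(-2)) + 127)*102 = ((5 - 6*(-12)) + 127)*102 = ((5 + 72) + 127)*102 = (77 + 127)*102 = 204*102 = 20808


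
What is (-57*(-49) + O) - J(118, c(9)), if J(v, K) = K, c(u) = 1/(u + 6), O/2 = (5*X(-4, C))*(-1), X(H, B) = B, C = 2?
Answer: 41594/15 ≈ 2772.9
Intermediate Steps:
O = -20 (O = 2*((5*2)*(-1)) = 2*(10*(-1)) = 2*(-10) = -20)
c(u) = 1/(6 + u)
(-57*(-49) + O) - J(118, c(9)) = (-57*(-49) - 20) - 1/(6 + 9) = (2793 - 20) - 1/15 = 2773 - 1*1/15 = 2773 - 1/15 = 41594/15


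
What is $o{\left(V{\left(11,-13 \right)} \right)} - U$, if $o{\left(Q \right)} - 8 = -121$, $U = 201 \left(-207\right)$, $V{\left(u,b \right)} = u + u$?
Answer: $41494$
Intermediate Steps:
$V{\left(u,b \right)} = 2 u$
$U = -41607$
$o{\left(Q \right)} = -113$ ($o{\left(Q \right)} = 8 - 121 = -113$)
$o{\left(V{\left(11,-13 \right)} \right)} - U = -113 - -41607 = -113 + 41607 = 41494$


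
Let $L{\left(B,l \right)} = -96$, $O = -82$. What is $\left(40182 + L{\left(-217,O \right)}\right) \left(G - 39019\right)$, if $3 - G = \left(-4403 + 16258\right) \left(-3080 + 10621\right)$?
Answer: $-3585194471106$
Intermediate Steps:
$G = -89398552$ ($G = 3 - \left(-4403 + 16258\right) \left(-3080 + 10621\right) = 3 - 11855 \cdot 7541 = 3 - 89398555 = -89398552$)
$\left(40182 + L{\left(-217,O \right)}\right) \left(G - 39019\right) = \left(40182 - 96\right) \left(-89398552 - 39019\right) = 40086 \left(-89437571\right) = -3585194471106$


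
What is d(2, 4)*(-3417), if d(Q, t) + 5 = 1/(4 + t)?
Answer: 133263/8 ≈ 16658.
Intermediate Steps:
d(Q, t) = -5 + 1/(4 + t)
d(2, 4)*(-3417) = ((-19 - 5*4)/(4 + 4))*(-3417) = ((-19 - 20)/8)*(-3417) = ((1/8)*(-39))*(-3417) = -39/8*(-3417) = 133263/8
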